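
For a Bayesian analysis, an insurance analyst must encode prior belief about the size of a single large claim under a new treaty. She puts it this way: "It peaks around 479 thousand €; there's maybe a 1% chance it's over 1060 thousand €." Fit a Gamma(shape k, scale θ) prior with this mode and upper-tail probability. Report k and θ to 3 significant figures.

Gamma(k,θ) with k>1 has mode (k−1)θ, so θ = 479/(k−1).
Need P(X < 1060) = 0.99 with θ tied to k this way. Start at k = 2, θ = 479: P(X<1060) ≈ 0.649.
Too low — raise k to concentrate. Iterating converges to k ≈ 8.63.
Then θ = 479/(8.63−1) ≈ 62.8.

k ≈ 8.63, θ ≈ 62.8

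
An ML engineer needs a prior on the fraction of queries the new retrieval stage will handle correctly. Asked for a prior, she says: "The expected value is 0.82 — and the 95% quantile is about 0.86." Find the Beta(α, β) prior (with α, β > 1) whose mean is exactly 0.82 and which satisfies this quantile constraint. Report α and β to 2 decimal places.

α ≈ 188.07, β ≈ 41.28

With mean 0.82 fixed, write α = 0.82s, β = 0.18s where s = α+β.
Need P(θ < 0.86) = 0.95 under Beta(0.82s, 0.18s). Normal approximation: (q−m)/√(m(1−m)/s) ≈ z_{0.95} = 1.64, so s ≈ 0.82·0.18·(1.64)²/(0.86−0.82)² = 249.6.
At s = 249.6: P(θ<0.86) ≈ 0.957. Adjusting to match 0.95 gives s ≈ 229.36.
So α = 0.82·229.36 ≈ 188.07, β = 0.18·229.36 ≈ 41.28.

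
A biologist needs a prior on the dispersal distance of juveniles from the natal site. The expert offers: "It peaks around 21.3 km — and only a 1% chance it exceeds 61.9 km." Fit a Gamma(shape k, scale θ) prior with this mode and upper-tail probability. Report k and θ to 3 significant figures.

k ≈ 4.99, θ ≈ 5.34

Gamma(k,θ) with k>1 has mode (k−1)θ, so θ = 21.3/(k−1).
Need P(X < 61.9) = 0.99 with θ tied to k this way. Start at k = 2, θ = 21.3: P(X<61.9) ≈ 0.786.
Too low — raise k to concentrate. Iterating converges to k ≈ 4.99.
Then θ = 21.3/(4.99−1) ≈ 5.34.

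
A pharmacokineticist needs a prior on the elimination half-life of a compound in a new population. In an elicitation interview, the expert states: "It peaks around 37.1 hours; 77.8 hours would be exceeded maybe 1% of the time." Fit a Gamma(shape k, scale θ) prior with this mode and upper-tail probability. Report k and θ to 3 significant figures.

Gamma(k,θ) with k>1 has mode (k−1)θ, so θ = 37.1/(k−1).
Need P(X < 77.8) = 0.99 with θ tied to k this way. Start at k = 2, θ = 37.1: P(X<77.8) ≈ 0.620.
Too low — raise k to concentrate. Iterating converges to k ≈ 9.88.
Then θ = 37.1/(9.88−1) ≈ 4.18.

k ≈ 9.88, θ ≈ 4.18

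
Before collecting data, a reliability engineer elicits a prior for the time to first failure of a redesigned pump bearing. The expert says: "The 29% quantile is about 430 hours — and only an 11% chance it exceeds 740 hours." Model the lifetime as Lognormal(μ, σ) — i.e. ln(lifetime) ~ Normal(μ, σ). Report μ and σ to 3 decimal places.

μ ≈ 6.233, σ ≈ 0.305

If T ~ Lognormal(μ,σ) then ln T ~ Normal(μ,σ), so the p-quantile of ln T is μ + z_p·σ.
ln(430) = 6.064 and ln(740) = 6.607; z_{0.29} = -0.5534, z_{0.89} = 1.227.
σ = (6.607 − 6.064)/(1.227 − (-0.5534)) = 0.305.
μ = 6.064 − (-0.5534)·0.305 = 6.233.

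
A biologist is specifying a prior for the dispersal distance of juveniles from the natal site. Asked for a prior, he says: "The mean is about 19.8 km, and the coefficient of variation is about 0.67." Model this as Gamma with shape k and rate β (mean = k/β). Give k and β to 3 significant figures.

For Gamma(k, rate β): mean = k/β, variance = k/β², so CV = 1/√k.
CV = 0.67, hence k = 1/CV² = 2.23.
Then β = k/mean = 2.23/19.8 = 0.113.

k ≈ 2.23, β ≈ 0.113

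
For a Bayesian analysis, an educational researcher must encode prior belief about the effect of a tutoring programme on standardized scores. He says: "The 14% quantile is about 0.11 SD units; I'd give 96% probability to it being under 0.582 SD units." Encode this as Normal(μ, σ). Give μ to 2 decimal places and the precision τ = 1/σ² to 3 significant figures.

The p-quantile of Normal(μ,σ) is μ + z_p·σ, with z_{0.14} = -1.08 and z_{0.96} = 1.751.
Eliminate σ: μ = (z₂·x₁ − z₁·x₂)/(z₂ − z₁) = (1.751·0.11 − (-1.08)·0.582)/2.831 = 0.29.
Then σ = (x₂ − x₁)/(z₂ − z₁) = (0.582 − 0.11)/2.831 = 0.17.
Precision τ = 1/σ² = 1/0.1667² = 36.

μ = 0.29, τ = 36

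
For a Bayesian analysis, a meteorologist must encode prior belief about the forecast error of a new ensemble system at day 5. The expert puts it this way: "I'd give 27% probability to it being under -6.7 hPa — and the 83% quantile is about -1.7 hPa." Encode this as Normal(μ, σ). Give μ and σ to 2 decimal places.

For Normal(μ,σ), the p-quantile is μ + z_p·σ. Here z_{0.27} = -0.6128, z_{0.83} = 0.9542.
So -6.7 = μ − 0.6128σ and -1.7 = μ + 0.9542σ.
Subtracting: σ = (-1.7 − -6.7)/(0.9542 − (-0.6128)) = 3.19.
Then μ = -6.7 − (-0.6128)·3.19 = -4.74.

μ = -4.74, σ = 3.19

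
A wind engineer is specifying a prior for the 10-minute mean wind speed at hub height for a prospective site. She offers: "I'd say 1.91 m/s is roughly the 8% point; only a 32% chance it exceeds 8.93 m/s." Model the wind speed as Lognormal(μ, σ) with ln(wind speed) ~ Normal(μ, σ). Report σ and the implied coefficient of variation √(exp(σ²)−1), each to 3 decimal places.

σ ≈ 0.824, CV ≈ 0.985

If T ~ Lognormal(μ,σ) then ln T ~ Normal(μ,σ), so the p-quantile of ln T is μ + z_p·σ.
ln(1.91) = 0.6471 and ln(8.93) = 2.189; z_{0.08} = -1.405, z_{0.68} = 0.4677.
σ = (2.189 − 0.6471)/(0.4677 − (-1.405)) = 0.824.
μ = 0.6471 − (-1.405)·0.824 = 1.804.
CV = √(exp(σ²)−1) = √(exp(0.6782)−1) = 0.985.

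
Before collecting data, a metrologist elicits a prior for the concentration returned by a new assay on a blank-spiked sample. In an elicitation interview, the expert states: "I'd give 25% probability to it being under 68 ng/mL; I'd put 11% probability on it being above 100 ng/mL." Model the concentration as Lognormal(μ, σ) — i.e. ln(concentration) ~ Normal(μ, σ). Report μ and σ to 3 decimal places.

If T ~ Lognormal(μ,σ) then ln T ~ Normal(μ,σ), so the p-quantile of ln T is μ + z_p·σ.
ln(68) = 4.22 and ln(100) = 4.605; z_{0.25} = -0.6745, z_{0.89} = 1.227.
σ = (4.605 − 4.22)/(1.227 − (-0.6745)) = 0.203.
μ = 4.22 − (-0.6745)·0.203 = 4.356.

μ ≈ 4.356, σ ≈ 0.203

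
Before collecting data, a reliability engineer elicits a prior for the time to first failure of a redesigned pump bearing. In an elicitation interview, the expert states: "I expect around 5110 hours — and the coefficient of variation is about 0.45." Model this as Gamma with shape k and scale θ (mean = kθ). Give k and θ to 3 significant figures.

For Gamma(k, scale θ): mean = kθ, variance = kθ², so CV = 1/√k.
CV = 0.45, hence k = 1/CV² = 4.94.
Then θ = mean/k = 5110/4.94 = 1030.

k ≈ 4.94, θ ≈ 1030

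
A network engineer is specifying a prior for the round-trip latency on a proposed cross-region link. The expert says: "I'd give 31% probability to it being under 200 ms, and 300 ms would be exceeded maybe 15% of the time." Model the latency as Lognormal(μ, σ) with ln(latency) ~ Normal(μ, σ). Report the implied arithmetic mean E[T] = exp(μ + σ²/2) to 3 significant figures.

If T ~ Lognormal(μ,σ) then ln T ~ Normal(μ,σ), so the p-quantile of ln T is μ + z_p·σ.
ln(200) = 5.298 and ln(300) = 5.704; z_{0.31} = -0.4959, z_{0.85} = 1.036.
σ = (5.704 − 5.298)/(1.036 − (-0.4959)) = 0.265.
μ = 5.298 − (-0.4959)·0.265 = 5.430.
E[T] = exp(μ + σ²/2) = exp(5.430 + 0.0350) = 236 ms.

E[T] ≈ 236 ms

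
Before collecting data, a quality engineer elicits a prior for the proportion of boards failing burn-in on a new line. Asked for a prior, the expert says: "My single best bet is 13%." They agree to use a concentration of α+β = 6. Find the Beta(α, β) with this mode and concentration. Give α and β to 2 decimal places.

α = 1.52, β = 4.48

For α,β > 1 the Beta mode is (α−1)/(α+β−2). With α+β = 6, the mode is (α−1)/4.
Set (α−1)/4 = 0.13 → α = 1 + 0.13·4 = 1.52.
β = 6 − α = 4.48.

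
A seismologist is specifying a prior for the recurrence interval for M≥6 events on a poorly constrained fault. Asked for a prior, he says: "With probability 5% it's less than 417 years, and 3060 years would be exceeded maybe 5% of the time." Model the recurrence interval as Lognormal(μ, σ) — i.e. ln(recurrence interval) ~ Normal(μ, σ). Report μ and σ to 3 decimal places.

μ ≈ 7.030, σ ≈ 0.606

If T ~ Lognormal(μ,σ) then ln T ~ Normal(μ,σ), so the p-quantile of ln T is μ + z_p·σ.
ln(417) = 6.033 and ln(3060) = 8.026; z_{0.05} = -1.645, z_{0.95} = 1.645.
σ = (8.026 − 6.033)/(1.645 − (-1.645)) = 0.606.
μ = 6.033 − (-1.645)·0.606 = 7.030.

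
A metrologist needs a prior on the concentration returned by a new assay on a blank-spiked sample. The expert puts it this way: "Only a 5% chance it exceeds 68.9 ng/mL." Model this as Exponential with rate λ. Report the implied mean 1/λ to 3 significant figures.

mean ≈ 23 ng/mL

P(T > 68.9) = e^(−λ·68.9) = 0.05, so λ = −ln(0.05)/68.9 = 0.0435.
Mean = 1/λ = 23 ng/mL.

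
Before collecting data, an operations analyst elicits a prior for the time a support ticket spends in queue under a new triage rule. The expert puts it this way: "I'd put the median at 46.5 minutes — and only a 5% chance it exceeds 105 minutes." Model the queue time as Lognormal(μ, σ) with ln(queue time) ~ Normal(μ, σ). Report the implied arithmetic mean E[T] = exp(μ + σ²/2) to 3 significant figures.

E[T] ≈ 52.6 minutes

If T ~ Lognormal(μ,σ) then ln T ~ Normal(μ,σ), so the p-quantile of ln T is μ + z_p·σ.
ln(46.5) = 3.839 and ln(105) = 4.654; z_{0.5} = 0, z_{0.95} = 1.645.
σ = (4.654 − 3.839)/(1.645 − (0)) = 0.495.
μ = 3.839 − (0)·0.495 = 3.839.
E[T] = exp(μ + σ²/2) = exp(3.839 + 0.1226) = 52.6 minutes.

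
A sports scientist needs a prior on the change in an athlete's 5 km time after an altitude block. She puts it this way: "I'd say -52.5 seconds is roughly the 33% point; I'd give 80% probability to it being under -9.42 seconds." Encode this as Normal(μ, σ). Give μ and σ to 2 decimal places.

μ = -37.71, σ = 33.62

For Normal(μ,σ), the p-quantile is μ + z_p·σ. Here z_{0.33} = -0.4399, z_{0.8} = 0.8416.
So -52.5 = μ − 0.4399σ and -9.42 = μ + 0.8416σ.
Subtracting: σ = (-9.42 − -52.5)/(0.8416 − (-0.4399)) = 33.62.
Then μ = -52.5 − (-0.4399)·33.62 = -37.71.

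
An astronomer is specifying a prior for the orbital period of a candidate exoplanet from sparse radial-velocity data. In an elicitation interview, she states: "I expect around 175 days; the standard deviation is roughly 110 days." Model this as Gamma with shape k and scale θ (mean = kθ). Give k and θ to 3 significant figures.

For Gamma(k, scale θ): mean = kθ, variance = kθ², so CV = 1/√k.
CV = SD/mean = 110/175 = 0.6286, hence k = 1/CV² = 2.53.
Then θ = mean/k = 175/2.53 = 69.1.

k ≈ 2.53, θ ≈ 69.1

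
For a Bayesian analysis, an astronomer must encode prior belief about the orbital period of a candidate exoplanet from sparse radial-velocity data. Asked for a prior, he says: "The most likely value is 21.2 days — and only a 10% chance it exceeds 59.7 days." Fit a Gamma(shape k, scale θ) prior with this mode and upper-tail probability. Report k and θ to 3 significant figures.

k ≈ 2.78, θ ≈ 11.9

Gamma(k,θ) with k>1 has mode (k−1)θ, so θ = 21.2/(k−1).
Need P(X < 59.7) = 0.9 with θ tied to k this way. Start at k = 2, θ = 21.2: P(X<59.7) ≈ 0.772.
Too low — raise k to concentrate. Iterating converges to k ≈ 2.78.
Then θ = 21.2/(2.78−1) ≈ 11.9.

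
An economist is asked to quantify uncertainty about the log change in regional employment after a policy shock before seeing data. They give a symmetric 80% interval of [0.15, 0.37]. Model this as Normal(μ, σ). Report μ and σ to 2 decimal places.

μ = 0.26, σ = 0.09

A symmetric 80% interval runs μ ± z·σ with z = 1.282.
Half-width = 0.11, so σ = 0.11/1.282 = 0.09.
μ is the interval midpoint, 0.26.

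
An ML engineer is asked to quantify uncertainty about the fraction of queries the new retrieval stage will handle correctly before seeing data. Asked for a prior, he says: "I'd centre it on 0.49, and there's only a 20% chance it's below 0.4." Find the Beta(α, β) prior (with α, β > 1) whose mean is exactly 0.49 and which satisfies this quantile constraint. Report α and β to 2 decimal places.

α ≈ 10.79, β ≈ 11.24

With mean 0.49 fixed, write α = 0.49s, β = 0.51s where s = α+β.
Need P(θ < 0.4) = 0.2 under Beta(0.49s, 0.51s). Normal approximation: (q−m)/√(m(1−m)/s) ≈ z_{0.2} = -0.842, so s ≈ 0.49·0.51·(-0.842)²/(0.4−0.49)² = 21.9.
At s = 21.9: P(θ<0.4) ≈ 0.201. Adjusting to match 0.2 gives s ≈ 22.03.
So α = 0.49·22.03 ≈ 10.79, β = 0.51·22.03 ≈ 11.24.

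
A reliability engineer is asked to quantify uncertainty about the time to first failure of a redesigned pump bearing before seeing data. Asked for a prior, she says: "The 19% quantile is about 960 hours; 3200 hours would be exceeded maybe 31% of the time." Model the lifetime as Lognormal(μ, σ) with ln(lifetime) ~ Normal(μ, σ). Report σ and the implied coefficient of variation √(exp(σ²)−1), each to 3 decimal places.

If T ~ Lognormal(μ,σ) then ln T ~ Normal(μ,σ), so the p-quantile of ln T is μ + z_p·σ.
ln(960) = 6.867 and ln(3200) = 8.071; z_{0.19} = -0.8779, z_{0.69} = 0.4959.
σ = (8.071 − 6.867)/(0.4959 − (-0.8779)) = 0.876.
μ = 6.867 − (-0.8779)·0.876 = 7.636.
CV = √(exp(σ²)−1) = √(exp(0.7681)−1) = 1.075.

σ ≈ 0.876, CV ≈ 1.075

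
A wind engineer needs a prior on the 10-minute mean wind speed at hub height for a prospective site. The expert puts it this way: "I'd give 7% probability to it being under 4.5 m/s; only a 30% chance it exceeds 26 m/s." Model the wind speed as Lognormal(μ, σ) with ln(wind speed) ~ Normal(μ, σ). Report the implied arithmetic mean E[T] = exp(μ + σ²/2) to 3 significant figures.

If T ~ Lognormal(μ,σ) then ln T ~ Normal(μ,σ), so the p-quantile of ln T is μ + z_p·σ.
ln(4.5) = 1.504 and ln(26) = 3.258; z_{0.07} = -1.476, z_{0.7} = 0.5244.
σ = (3.258 − 1.504)/(0.5244 − (-1.476)) = 0.877.
μ = 1.504 − (-1.476)·0.877 = 2.798.
E[T] = exp(μ + σ²/2) = exp(2.798 + 0.3845) = 24.1 m/s.

E[T] ≈ 24.1 m/s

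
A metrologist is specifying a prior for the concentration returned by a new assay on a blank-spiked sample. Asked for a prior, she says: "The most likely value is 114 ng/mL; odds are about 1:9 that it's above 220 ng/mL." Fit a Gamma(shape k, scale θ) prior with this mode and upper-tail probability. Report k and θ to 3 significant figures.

k ≈ 5.43, θ ≈ 25.7

Gamma(k,θ) with k>1 has mode (k−1)θ, so θ = 114/(k−1).
Need P(X < 220) = 0.9 with θ tied to k this way. Start at k = 2, θ = 114: P(X<220) ≈ 0.575.
Too low — raise k to concentrate. Iterating converges to k ≈ 5.43.
Then θ = 114/(5.43−1) ≈ 25.7.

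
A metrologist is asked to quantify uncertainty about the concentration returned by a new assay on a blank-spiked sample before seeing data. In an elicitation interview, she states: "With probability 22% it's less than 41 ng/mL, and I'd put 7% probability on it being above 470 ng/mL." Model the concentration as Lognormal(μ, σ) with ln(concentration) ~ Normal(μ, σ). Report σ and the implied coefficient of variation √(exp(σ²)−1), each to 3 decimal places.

If T ~ Lognormal(μ,σ) then ln T ~ Normal(μ,σ), so the p-quantile of ln T is μ + z_p·σ.
ln(41) = 3.714 and ln(470) = 6.153; z_{0.22} = -0.7722, z_{0.93} = 1.476.
σ = (6.153 − 3.714)/(1.476 − (-0.7722)) = 1.085.
μ = 3.714 − (-0.7722)·1.085 = 4.551.
CV = √(exp(σ²)−1) = √(exp(1.1773)−1) = 1.499.

σ ≈ 1.085, CV ≈ 1.499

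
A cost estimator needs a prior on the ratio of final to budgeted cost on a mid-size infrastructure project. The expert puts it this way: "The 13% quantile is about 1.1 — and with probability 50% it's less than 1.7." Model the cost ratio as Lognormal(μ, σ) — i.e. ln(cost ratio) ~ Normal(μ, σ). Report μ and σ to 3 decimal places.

If T ~ Lognormal(μ,σ) then ln T ~ Normal(μ,σ), so the p-quantile of ln T is μ + z_p·σ.
ln(1.1) = 0.09531 and ln(1.7) = 0.5306; z_{0.13} = -1.126, z_{0.5} = 0.
σ = (0.5306 − 0.09531)/(0 − (-1.126)) = 0.386.
μ = 0.09531 − (-1.126)·0.386 = 0.531.

μ ≈ 0.531, σ ≈ 0.386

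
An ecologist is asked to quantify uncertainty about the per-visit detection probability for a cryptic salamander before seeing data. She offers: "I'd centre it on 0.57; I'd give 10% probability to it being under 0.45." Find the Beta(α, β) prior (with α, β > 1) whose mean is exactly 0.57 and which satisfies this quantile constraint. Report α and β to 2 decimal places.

α ≈ 16.03, β ≈ 12.09

With mean 0.57 fixed, write α = 0.57s, β = 0.43s where s = α+β.
Need P(θ < 0.45) = 0.1 under Beta(0.57s, 0.43s). Normal approximation: (q−m)/√(m(1−m)/s) ≈ z_{0.1} = -1.28, so s ≈ 0.57·0.43·(-1.28)²/(0.45−0.57)² = 28.0.
At s = 28.0: P(θ<0.45) ≈ 0.101. Adjusting to match 0.1 gives s ≈ 28.12.
So α = 0.57·28.12 ≈ 16.03, β = 0.43·28.12 ≈ 12.09.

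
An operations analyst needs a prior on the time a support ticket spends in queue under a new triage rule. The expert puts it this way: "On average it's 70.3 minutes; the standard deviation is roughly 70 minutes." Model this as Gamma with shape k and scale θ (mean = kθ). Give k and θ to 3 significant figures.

k ≈ 1.01, θ ≈ 69.7

For Gamma(k, scale θ): mean = kθ, variance = kθ², so CV = 1/√k.
CV = SD/mean = 70/70.3 = 0.9957, hence k = 1/CV² = 1.01.
Then θ = mean/k = 70.3/1.01 = 69.7.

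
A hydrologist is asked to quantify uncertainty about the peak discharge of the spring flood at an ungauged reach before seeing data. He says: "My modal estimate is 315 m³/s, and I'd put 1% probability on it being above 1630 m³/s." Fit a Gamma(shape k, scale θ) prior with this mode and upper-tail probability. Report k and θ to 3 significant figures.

Gamma(k,θ) with k>1 has mode (k−1)θ, so θ = 315/(k−1).
Need P(X < 1630) = 0.99 with θ tied to k this way. Start at k = 2, θ = 315: P(X<1630) ≈ 0.965.
Too low — raise k to concentrate. Iterating converges to k ≈ 2.44.
Then θ = 315/(2.44−1) ≈ 219.

k ≈ 2.44, θ ≈ 219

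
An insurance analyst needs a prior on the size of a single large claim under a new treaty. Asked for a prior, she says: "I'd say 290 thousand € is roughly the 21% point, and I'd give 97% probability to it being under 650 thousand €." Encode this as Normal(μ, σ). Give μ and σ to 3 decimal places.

The p-quantile of Normal(μ,σ) is μ + z_p·σ, with z_{0.21} = -0.8064 and z_{0.97} = 1.881.
Eliminate σ: μ = (z₂·x₁ − z₁·x₂)/(z₂ − z₁) = (1.881·290 − (-0.8064)·650)/2.687 = 398.034.
Then σ = (x₂ − x₁)/(z₂ − z₁) = (650 − 290)/2.687 = 133.968.

μ = 398.034, σ = 133.968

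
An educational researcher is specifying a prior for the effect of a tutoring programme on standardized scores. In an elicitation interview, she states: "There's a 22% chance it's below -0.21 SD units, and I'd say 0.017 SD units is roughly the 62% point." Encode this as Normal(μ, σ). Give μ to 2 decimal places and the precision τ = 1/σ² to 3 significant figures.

μ = -0.05, τ = 22.5

The p-quantile of Normal(μ,σ) is μ + z_p·σ, with z_{0.22} = -0.7722 and z_{0.62} = 0.3055.
Eliminate σ: μ = (z₂·x₁ − z₁·x₂)/(z₂ − z₁) = (0.3055·-0.21 − (-0.7722)·0.017)/1.078 = -0.05.
Then σ = (x₂ − x₁)/(z₂ − z₁) = (0.017 − -0.21)/1.078 = 0.21.
Precision τ = 1/σ² = 1/0.2106² = 22.5.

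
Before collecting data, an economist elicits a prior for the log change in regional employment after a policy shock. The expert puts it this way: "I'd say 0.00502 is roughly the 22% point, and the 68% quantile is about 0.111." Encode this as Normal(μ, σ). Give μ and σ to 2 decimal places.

The p-quantile of Normal(μ,σ) is μ + z_p·σ, with z_{0.22} = -0.7722 and z_{0.68} = 0.4677.
Eliminate σ: μ = (z₂·x₁ − z₁·x₂)/(z₂ − z₁) = (0.4677·0.00502 − (-0.7722)·0.111)/1.24 = 0.07.
Then σ = (x₂ − x₁)/(z₂ − z₁) = (0.111 − 0.00502)/1.24 = 0.09.

μ = 0.07, σ = 0.09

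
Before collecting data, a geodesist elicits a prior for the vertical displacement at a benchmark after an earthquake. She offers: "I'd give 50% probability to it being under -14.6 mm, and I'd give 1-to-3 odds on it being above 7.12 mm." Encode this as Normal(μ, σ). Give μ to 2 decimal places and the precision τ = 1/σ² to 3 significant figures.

μ = -14.60, τ = 0.000964

For Normal(μ,σ), the p-quantile is μ + z_p·σ. Here z_{0.5} = 0, z_{0.75} = 0.6745.
So -14.6 = μ + 0σ and 7.12 = μ + 0.6745σ.
Subtracting: σ = (7.12 − -14.6)/(0.6745 − (0)) = 32.20.
Then μ = -14.6 − (0)·32.20 = -14.60.
Precision τ = 1/σ² = 1/32.2² = 0.000964.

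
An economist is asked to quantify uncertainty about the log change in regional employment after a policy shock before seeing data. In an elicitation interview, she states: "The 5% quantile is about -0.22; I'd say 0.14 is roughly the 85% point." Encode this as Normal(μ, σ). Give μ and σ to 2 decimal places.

The p-quantile of Normal(μ,σ) is μ + z_p·σ, with z_{0.05} = -1.645 and z_{0.85} = 1.036.
Eliminate σ: μ = (z₂·x₁ − z₁·x₂)/(z₂ − z₁) = (1.036·-0.22 − (-1.645)·0.14)/2.681 = 0.00.
Then σ = (x₂ − x₁)/(z₂ − z₁) = (0.14 − -0.22)/2.681 = 0.13.

μ = 0.00, σ = 0.13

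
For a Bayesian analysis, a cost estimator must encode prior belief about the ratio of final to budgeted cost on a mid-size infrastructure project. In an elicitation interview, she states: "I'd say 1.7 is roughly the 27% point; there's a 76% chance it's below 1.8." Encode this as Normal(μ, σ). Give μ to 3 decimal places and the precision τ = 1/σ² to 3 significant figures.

For Normal(μ,σ), the p-quantile is μ + z_p·σ. Here z_{0.27} = -0.6128, z_{0.76} = 0.7063.
So 1.7 = μ − 0.6128σ and 1.8 = μ + 0.7063σ.
Subtracting: σ = (1.8 − 1.7)/(0.7063 − (-0.6128)) = 0.076.
Then μ = 1.7 − (-0.6128)·0.076 = 1.746.
Precision τ = 1/σ² = 1/0.07581² = 174.

μ = 1.746, τ = 174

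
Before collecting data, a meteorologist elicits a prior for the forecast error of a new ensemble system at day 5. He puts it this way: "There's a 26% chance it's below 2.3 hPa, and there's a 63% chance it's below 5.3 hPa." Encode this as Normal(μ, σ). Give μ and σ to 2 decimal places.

μ = 4.28, σ = 3.08

The p-quantile of Normal(μ,σ) is μ + z_p·σ, with z_{0.26} = -0.6433 and z_{0.63} = 0.3319.
Eliminate σ: μ = (z₂·x₁ − z₁·x₂)/(z₂ − z₁) = (0.3319·2.3 − (-0.6433)·5.3)/0.9752 = 4.28.
Then σ = (x₂ − x₁)/(z₂ − z₁) = (5.3 − 2.3)/0.9752 = 3.08.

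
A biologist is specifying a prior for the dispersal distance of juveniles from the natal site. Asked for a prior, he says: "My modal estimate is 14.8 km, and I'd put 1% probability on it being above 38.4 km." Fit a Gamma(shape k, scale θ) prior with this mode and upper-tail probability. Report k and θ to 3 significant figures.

k ≈ 6.12, θ ≈ 2.89

Gamma(k,θ) with k>1 has mode (k−1)θ, so θ = 14.8/(k−1).
Need P(X < 38.4) = 0.99 with θ tied to k this way. Start at k = 2, θ = 14.8: P(X<38.4) ≈ 0.732.
Too low — raise k to concentrate. Iterating converges to k ≈ 6.12.
Then θ = 14.8/(6.12−1) ≈ 2.89.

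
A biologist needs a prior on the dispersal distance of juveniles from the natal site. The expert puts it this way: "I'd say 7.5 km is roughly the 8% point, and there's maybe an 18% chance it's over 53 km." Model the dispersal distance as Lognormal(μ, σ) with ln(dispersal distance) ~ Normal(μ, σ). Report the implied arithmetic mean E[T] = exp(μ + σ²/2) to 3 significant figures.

If T ~ Lognormal(μ,σ) then ln T ~ Normal(μ,σ), so the p-quantile of ln T is μ + z_p·σ.
ln(7.5) = 2.015 and ln(53) = 3.97; z_{0.08} = -1.405, z_{0.82} = 0.9154.
σ = (3.97 − 2.015)/(0.9154 − (-1.405)) = 0.843.
μ = 2.015 − (-1.405)·0.843 = 3.199.
E[T] = exp(μ + σ²/2) = exp(3.199 + 0.3551) = 35 km.

E[T] ≈ 35 km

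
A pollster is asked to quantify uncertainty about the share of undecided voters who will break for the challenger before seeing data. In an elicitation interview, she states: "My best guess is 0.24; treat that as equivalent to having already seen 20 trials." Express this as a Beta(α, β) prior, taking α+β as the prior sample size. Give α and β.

α = 4.8, β = 15.2

Under the effective-sample-size interpretation, Beta(α, β) has prior mean α/(α+β) and prior sample size α+β.
So α+β = 20 and α/(α+β) = 0.24, giving α = 0.24·20 = 4.8 and β = 20 − 4.8 = 15.2.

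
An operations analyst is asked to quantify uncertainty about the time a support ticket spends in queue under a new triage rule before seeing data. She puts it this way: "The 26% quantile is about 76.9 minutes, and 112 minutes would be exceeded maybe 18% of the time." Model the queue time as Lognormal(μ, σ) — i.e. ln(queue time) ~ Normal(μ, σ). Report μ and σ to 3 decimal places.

If T ~ Lognormal(μ,σ) then ln T ~ Normal(μ,σ), so the p-quantile of ln T is μ + z_p·σ.
ln(76.9) = 4.343 and ln(112) = 4.718; z_{0.26} = -0.6433, z_{0.82} = 0.9154.
σ = (4.718 − 4.343)/(0.9154 − (-0.6433)) = 0.241.
μ = 4.343 − (-0.6433)·0.241 = 4.498.

μ ≈ 4.498, σ ≈ 0.241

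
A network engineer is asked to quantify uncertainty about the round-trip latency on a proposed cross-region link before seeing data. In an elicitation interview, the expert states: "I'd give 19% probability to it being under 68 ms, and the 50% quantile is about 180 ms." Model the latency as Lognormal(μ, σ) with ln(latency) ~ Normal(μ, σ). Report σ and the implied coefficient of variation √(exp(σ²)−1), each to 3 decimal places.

If T ~ Lognormal(μ,σ) then ln T ~ Normal(μ,σ), so the p-quantile of ln T is μ + z_p·σ.
ln(68) = 4.22 and ln(180) = 5.193; z_{0.19} = -0.8779, z_{0.5} = 0.
σ = (5.193 − 4.22)/(0 − (-0.8779)) = 1.109.
μ = 4.22 − (-0.8779)·1.109 = 5.193.
CV = √(exp(σ²)−1) = √(exp(1.2295)−1) = 1.556.

σ ≈ 1.109, CV ≈ 1.556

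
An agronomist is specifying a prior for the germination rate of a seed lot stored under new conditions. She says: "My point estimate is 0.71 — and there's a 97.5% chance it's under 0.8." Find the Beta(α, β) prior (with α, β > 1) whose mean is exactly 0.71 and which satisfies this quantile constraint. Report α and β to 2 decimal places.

α ≈ 61.65, β ≈ 25.18

With mean 0.71 fixed, write α = 0.71s, β = 0.29s where s = α+β.
Need P(θ < 0.8) = 0.975 under Beta(0.71s, 0.29s). Normal approximation: (q−m)/√(m(1−m)/s) ≈ z_{0.975} = 1.96, so s ≈ 0.71·0.29·(1.96)²/(0.8−0.71)² = 97.6.
At s = 97.6: P(θ<0.8) ≈ 0.981. Adjusting to match 0.975 gives s ≈ 86.83.
So α = 0.71·86.83 ≈ 61.65, β = 0.29·86.83 ≈ 25.18.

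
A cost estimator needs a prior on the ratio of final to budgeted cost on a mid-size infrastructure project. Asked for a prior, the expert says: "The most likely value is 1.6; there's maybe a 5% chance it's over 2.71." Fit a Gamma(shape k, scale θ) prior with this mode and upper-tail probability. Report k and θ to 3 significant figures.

k ≈ 11.1, θ ≈ 0.159

Gamma(k,θ) with k>1 has mode (k−1)θ, so θ = 1.6/(k−1).
Need P(X < 2.71) = 0.95 with θ tied to k this way. Start at k = 2, θ = 1.6: P(X<2.71) ≈ 0.505.
Too low — raise k to concentrate. Iterating converges to k ≈ 11.1.
Then θ = 1.6/(11.1−1) ≈ 0.159.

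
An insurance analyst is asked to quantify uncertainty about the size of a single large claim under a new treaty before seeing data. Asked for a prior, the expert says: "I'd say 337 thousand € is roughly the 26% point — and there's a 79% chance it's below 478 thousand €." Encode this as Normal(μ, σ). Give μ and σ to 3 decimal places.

μ = 399.570, σ = 97.257

The p-quantile of Normal(μ,σ) is μ + z_p·σ, with z_{0.26} = -0.6433 and z_{0.79} = 0.8064.
Eliminate σ: μ = (z₂·x₁ − z₁·x₂)/(z₂ − z₁) = (0.8064·337 − (-0.6433)·478)/1.45 = 399.570.
Then σ = (x₂ − x₁)/(z₂ − z₁) = (478 − 337)/1.45 = 97.257.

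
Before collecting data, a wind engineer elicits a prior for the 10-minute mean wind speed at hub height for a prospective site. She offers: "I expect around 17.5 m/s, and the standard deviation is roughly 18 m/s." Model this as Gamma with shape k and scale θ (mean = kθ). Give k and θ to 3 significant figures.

k ≈ 0.945, θ ≈ 18.5

For Gamma(k, scale θ): mean = kθ, variance = kθ², so CV = 1/√k.
CV = SD/mean = 18/17.5 = 1.029, hence k = 1/CV² = 0.945.
Then θ = mean/k = 17.5/0.945 = 18.5.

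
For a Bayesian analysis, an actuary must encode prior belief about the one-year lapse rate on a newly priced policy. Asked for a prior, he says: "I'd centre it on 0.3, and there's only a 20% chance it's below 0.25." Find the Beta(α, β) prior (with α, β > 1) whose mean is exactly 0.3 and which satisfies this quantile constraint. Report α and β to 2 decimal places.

α ≈ 18.27, β ≈ 42.62

With mean 0.3 fixed, write α = 0.3s, β = 0.7s where s = α+β.
Need P(θ < 0.25) = 0.2 under Beta(0.3s, 0.7s). Normal approximation: (q−m)/√(m(1−m)/s) ≈ z_{0.2} = -0.842, so s ≈ 0.3·0.7·(-0.842)²/(0.25−0.3)² = 59.5.
At s = 59.5: P(θ<0.25) ≈ 0.203. Adjusting to match 0.2 gives s ≈ 60.89.
So α = 0.3·60.89 ≈ 18.27, β = 0.7·60.89 ≈ 42.62.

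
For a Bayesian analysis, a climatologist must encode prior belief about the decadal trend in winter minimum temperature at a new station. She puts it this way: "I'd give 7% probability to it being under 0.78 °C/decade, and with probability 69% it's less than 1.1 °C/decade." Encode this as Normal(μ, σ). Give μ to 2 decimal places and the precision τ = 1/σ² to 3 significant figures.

The p-quantile of Normal(μ,σ) is μ + z_p·σ, with z_{0.07} = -1.476 and z_{0.69} = 0.4959.
Eliminate σ: μ = (z₂·x₁ − z₁·x₂)/(z₂ − z₁) = (0.4959·0.78 − (-1.476)·1.1)/1.972 = 1.02.
Then σ = (x₂ − x₁)/(z₂ − z₁) = (1.1 − 0.78)/1.972 = 0.16.
Precision τ = 1/σ² = 1/0.1623² = 38.

μ = 1.02, τ = 38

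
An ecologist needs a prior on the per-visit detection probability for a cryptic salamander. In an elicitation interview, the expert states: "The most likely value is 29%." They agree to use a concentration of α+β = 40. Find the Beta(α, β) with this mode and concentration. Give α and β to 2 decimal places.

α = 12.02, β = 27.98

For α,β > 1 the Beta mode is (α−1)/(α+β−2). With α+β = 40, the mode is (α−1)/38.
Set (α−1)/38 = 0.29 → α = 1 + 0.29·38 = 12.02.
β = 40 − α = 27.98.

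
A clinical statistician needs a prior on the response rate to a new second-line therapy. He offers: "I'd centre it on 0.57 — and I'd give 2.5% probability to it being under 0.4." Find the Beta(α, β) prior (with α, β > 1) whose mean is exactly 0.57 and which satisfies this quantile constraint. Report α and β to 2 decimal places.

α ≈ 18.64, β ≈ 14.07

With mean 0.57 fixed, write α = 0.57s, β = 0.43s where s = α+β.
Need P(θ < 0.4) = 0.025 under Beta(0.57s, 0.43s). Normal approximation: (q−m)/√(m(1−m)/s) ≈ z_{0.025} = -1.96, so s ≈ 0.57·0.43·(-1.96)²/(0.4−0.57)² = 32.6.
At s = 32.6: P(θ<0.4) ≈ 0.025. Adjusting to match 0.025 gives s ≈ 32.71.
So α = 0.57·32.71 ≈ 18.64, β = 0.43·32.71 ≈ 14.07.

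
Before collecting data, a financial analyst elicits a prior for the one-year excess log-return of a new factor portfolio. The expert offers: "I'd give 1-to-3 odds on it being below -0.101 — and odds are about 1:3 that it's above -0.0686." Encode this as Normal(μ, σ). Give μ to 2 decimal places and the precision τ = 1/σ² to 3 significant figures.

μ = -0.08, τ = 1730

For Normal(μ,σ), the p-quantile is μ + z_p·σ. Here z_{0.25} = -0.6745, z_{0.75} = 0.6745.
So -0.101 = μ − 0.6745σ and -0.0686 = μ + 0.6745σ.
Subtracting: σ = (-0.0686 − -0.101)/(0.6745 − (-0.6745)) = 0.02.
Then μ = -0.101 − (-0.6745)·0.02 = -0.08.
Precision τ = 1/σ² = 1/0.02402² = 1730.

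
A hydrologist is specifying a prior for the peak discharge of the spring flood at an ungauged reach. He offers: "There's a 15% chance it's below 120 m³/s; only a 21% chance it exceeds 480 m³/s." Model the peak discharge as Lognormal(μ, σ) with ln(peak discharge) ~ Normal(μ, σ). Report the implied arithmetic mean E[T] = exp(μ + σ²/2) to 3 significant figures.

If T ~ Lognormal(μ,σ) then ln T ~ Normal(μ,σ), so the p-quantile of ln T is μ + z_p·σ.
ln(120) = 4.787 and ln(480) = 6.174; z_{0.15} = -1.036, z_{0.79} = 0.8064.
σ = (6.174 − 4.787)/(0.8064 − (-1.036)) = 0.752.
μ = 4.787 − (-1.036)·0.752 = 5.567.
E[T] = exp(μ + σ²/2) = exp(5.567 + 0.2829) = 347 m³/s.

E[T] ≈ 347 m³/s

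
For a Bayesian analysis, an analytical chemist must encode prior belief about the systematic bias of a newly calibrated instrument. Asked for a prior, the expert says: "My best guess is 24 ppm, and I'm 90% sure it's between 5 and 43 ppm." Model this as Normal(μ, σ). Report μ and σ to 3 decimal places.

A symmetric 90% interval runs μ ± z·σ with z = 1.645.
Half-width = 19, so σ = 19/1.645 = 11.551.
μ is the stated best guess, 24.000.

μ = 24.000, σ = 11.551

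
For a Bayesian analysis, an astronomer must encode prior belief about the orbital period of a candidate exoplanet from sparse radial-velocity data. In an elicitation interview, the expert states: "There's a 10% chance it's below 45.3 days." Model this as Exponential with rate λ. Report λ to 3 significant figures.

P(T < 45.3) = 1 − e^(−λ·45.3) = 0.1, so λ = −ln(1−0.1)/45.3 = −ln(0.9)/45.3 = 0.00233.

λ ≈ 0.00233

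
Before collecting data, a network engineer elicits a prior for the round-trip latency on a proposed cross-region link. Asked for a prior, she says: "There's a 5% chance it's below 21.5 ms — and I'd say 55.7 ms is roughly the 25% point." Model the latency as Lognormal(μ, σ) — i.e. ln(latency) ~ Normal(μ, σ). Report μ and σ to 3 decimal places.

If T ~ Lognormal(μ,σ) then ln T ~ Normal(μ,σ), so the p-quantile of ln T is μ + z_p·σ.
ln(21.5) = 3.068 and ln(55.7) = 4.02; z_{0.05} = -1.645, z_{0.25} = -0.6745.
σ = (4.02 − 3.068)/(-0.6745 − (-1.645)) = 0.981.
μ = 3.068 − (-1.645)·0.981 = 4.682.

μ ≈ 4.682, σ ≈ 0.981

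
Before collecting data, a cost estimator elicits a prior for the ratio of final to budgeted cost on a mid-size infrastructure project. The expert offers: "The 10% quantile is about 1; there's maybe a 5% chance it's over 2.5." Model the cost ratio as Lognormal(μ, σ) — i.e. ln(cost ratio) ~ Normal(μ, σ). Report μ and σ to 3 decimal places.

If T ~ Lognormal(μ,σ) then ln T ~ Normal(μ,σ), so the p-quantile of ln T is μ + z_p·σ.
ln(1) = 0 and ln(2.5) = 0.9163; z_{0.1} = -1.282, z_{0.95} = 1.645.
σ = (0.9163 − 0)/(1.645 − (-1.282)) = 0.313.
μ = 0 − (-1.282)·0.313 = 0.401.

μ ≈ 0.401, σ ≈ 0.313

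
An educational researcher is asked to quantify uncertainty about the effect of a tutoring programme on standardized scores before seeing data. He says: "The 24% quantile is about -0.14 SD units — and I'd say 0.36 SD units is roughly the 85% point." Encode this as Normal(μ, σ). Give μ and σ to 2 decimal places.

μ = 0.06, σ = 0.29

For Normal(μ,σ), the p-quantile is μ + z_p·σ. Here z_{0.24} = -0.7063, z_{0.85} = 1.036.
So -0.14 = μ − 0.7063σ and 0.36 = μ + 1.036σ.
Subtracting: σ = (0.36 − -0.14)/(1.036 − (-0.7063)) = 0.29.
Then μ = -0.14 − (-0.7063)·0.29 = 0.06.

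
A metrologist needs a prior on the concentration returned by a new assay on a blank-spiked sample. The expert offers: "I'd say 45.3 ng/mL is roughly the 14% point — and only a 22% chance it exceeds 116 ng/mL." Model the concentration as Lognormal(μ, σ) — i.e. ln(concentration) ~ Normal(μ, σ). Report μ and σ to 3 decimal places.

If T ~ Lognormal(μ,σ) then ln T ~ Normal(μ,σ), so the p-quantile of ln T is μ + z_p·σ.
ln(45.3) = 3.813 and ln(116) = 4.754; z_{0.14} = -1.08, z_{0.78} = 0.7722.
σ = (4.754 − 3.813)/(0.7722 − (-1.08)) = 0.508.
μ = 3.813 − (-1.08)·0.508 = 4.362.

μ ≈ 4.362, σ ≈ 0.508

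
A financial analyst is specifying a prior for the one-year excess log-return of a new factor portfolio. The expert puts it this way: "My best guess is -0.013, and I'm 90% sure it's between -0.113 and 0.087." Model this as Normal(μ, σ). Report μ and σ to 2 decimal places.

μ = -0.01, σ = 0.06

A symmetric 90% interval runs μ ± z·σ with z = 1.645.
Half-width = 0.1, so σ = 0.1/1.645 = 0.06.
μ is the stated best guess, -0.01.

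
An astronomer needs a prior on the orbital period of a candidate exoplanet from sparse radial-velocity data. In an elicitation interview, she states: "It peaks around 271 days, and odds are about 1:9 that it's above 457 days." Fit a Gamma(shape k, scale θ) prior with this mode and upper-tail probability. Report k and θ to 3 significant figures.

k ≈ 7.93, θ ≈ 39.1

Gamma(k,θ) with k>1 has mode (k−1)θ, so θ = 271/(k−1).
Need P(X < 457) = 0.9 with θ tied to k this way. Start at k = 2, θ = 271: P(X<457) ≈ 0.503.
Too low — raise k to concentrate. Iterating converges to k ≈ 7.93.
Then θ = 271/(7.93−1) ≈ 39.1.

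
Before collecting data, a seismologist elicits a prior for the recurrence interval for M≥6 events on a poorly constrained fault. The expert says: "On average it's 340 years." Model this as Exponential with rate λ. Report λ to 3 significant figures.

Exponential mean = 1/λ, so λ = 1/340.0 = 0.00294.

λ ≈ 0.00294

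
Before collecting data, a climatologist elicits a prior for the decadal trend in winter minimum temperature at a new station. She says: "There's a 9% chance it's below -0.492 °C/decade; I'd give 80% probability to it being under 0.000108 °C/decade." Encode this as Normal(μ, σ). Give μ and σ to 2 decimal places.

μ = -0.19, σ = 0.23

For Normal(μ,σ), the p-quantile is μ + z_p·σ. Here z_{0.09} = -1.341, z_{0.8} = 0.8416.
So -0.492 = μ − 1.341σ and 0.000108 = μ + 0.8416σ.
Subtracting: σ = (0.000108 − -0.492)/(0.8416 − (-1.341)) = 0.23.
Then μ = -0.492 − (-1.341)·0.23 = -0.19.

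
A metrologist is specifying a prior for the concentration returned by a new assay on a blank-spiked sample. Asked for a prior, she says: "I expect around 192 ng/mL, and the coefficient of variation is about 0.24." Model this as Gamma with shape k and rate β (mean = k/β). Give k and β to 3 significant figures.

k ≈ 17.4, β ≈ 0.0904

For Gamma(k, rate β): mean = k/β, variance = k/β², so CV = 1/√k.
CV = 0.24, hence k = 1/CV² = 17.4.
Then β = k/mean = 17.4/192 = 0.0904.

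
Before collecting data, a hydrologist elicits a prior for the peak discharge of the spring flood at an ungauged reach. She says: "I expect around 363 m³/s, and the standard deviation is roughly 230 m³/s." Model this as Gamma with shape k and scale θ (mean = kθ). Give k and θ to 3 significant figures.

k ≈ 2.49, θ ≈ 146

For Gamma(k, scale θ): mean = kθ, variance = kθ², so CV = 1/√k.
CV = SD/mean = 230/363 = 0.6336, hence k = 1/CV² = 2.49.
Then θ = mean/k = 363/2.49 = 146.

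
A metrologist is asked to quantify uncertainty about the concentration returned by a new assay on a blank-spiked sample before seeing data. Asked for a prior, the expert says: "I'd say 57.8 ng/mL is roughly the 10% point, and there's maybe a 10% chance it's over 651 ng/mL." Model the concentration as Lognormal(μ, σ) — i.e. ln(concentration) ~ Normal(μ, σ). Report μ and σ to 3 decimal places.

If T ~ Lognormal(μ,σ) then ln T ~ Normal(μ,σ), so the p-quantile of ln T is μ + z_p·σ.
ln(57.8) = 4.057 and ln(651) = 6.479; z_{0.1} = -1.282, z_{0.9} = 1.282.
σ = (6.479 − 4.057)/(1.282 − (-1.282)) = 0.945.
μ = 4.057 − (-1.282)·0.945 = 5.268.

μ ≈ 5.268, σ ≈ 0.945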